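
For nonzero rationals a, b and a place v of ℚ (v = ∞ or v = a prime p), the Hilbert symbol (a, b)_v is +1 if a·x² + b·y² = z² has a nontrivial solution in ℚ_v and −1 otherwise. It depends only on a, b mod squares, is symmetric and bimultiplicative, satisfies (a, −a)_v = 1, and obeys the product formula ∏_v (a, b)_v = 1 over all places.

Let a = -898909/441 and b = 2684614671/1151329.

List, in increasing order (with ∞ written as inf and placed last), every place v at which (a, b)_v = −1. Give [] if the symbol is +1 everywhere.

[2, 3, 19, 23]

Mod squares: a ≡ -7429, b ≡ 1311. Check v ∈ {∞, 2, 3, 7, 11, 17, 19, 23, 29, 37, 53}.
v=17: a=17^1·(≡7), b=17^0·(≡13) mod 17; (7|17)=-1, (13|17)=+1; (−1)^{1·0·8}·(-1)^0·(+1)^1 = +1.
v=∞: -7429 < 0 and 1311 > 0  ⇒  (a,b)_∞ = +1.
v=19: a=19^1·(≡14), b=19^1·(≡18) mod 19; (14|19)=-1, (18|19)=-1; (−1)^{1·1·9}·(-1)^1·(-1)^1 = -1.
v=53: a=53^0·(≡17), b=53^2·(≡50) mod 53; (17|53)=+1, (50|53)=-1; (−1)^{0·2·26}·(+1)^2·(-1)^0 = +1.
v=11: a=11^2·(≡7), b=11^0·(≡8) mod 11; (7|11)=-1, (8|11)=-1; (−1)^{2·0·5}·(-1)^0·(-1)^2 = +1.
v=29: a=29^0·(≡20), b=29^-2·(≡13) mod 29; (20|29)=+1, (13|29)=+1; (−1)^{0·-2·14}·(+1)^-2·(+1)^0 = +1.
v=23: a=23^1·(≡10), b=23^1·(≡14) mod 23; (10|23)=-1, (14|23)=-1; (−1)^{1·1·11}·(-1)^1·(-1)^1 = -1.
v=37: a=37^0·(≡35), b=37^-2·(≡36) mod 37; (35|37)=-1, (36|37)=+1; (−1)^{0·-2·18}·(-1)^-2·(+1)^0 = +1.
v=2: v_2(a)=0, v_2(b)=0; units ≡ 3, 7 (mod 8); ε·ε+αω+βω = 1·1+0·0+0·1 ≡ 1  ⇒  (a,b)_2 = -1.
v=7: a=7^-2·(≡5), b=7^0·(≡1) mod 7; (5|7)=-1, (1|7)=+1; (−1)^{-2·0·3}·(-1)^0·(+1)^-2 = +1.
v=3: a=3^-2·(≡2), b=3^7·(≡2) mod 3; (2|3)=-1, (2|3)=-1; (−1)^{-2·7·1}·(-1)^7·(-1)^-2 = -1.
(-7429, 1311 / ℚ) ramifies at {2, 3, 19, 23}: a division algebra.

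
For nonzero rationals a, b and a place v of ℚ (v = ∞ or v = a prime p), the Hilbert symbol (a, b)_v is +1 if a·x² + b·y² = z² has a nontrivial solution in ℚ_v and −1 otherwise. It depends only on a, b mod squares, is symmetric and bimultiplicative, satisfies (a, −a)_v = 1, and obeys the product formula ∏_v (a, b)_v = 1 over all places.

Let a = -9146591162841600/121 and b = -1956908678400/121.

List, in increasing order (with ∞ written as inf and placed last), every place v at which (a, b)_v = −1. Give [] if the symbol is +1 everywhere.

Mod squares: a ≡ -48875034, b ≡ -3774901. Check v ∈ {∞, 2, 3, 5, 11, 13, 17, 19, 29, 31, 41}.
v=29: a=29^1·(≡10), b=29^1·(≡2) mod 29; (10|29)=-1, (2|29)=-1; (−1)^{1·1·14}·(-1)^1·(-1)^1 = +1.
v=3: a=3^5·(≡2), b=3^4·(≡2) mod 3; (2|3)=-1, (2|3)=-1; (−1)^{5·4·1}·(-1)^4·(-1)^5 = -1.
v=13: a=13^1·(≡6), b=13^1·(≡12) mod 13; (6|13)=-1, (12|13)=+1; (−1)^{1·1·6}·(-1)^1·(+1)^1 = -1.
v=2: v_2(a)=9, v_2(b)=8; units ≡ 3, 3 (mod 8); ε·ε+αω+βω = 1·1+9·1+8·1 ≡ 0  ⇒  (a,b)_2 = +1.
v=5: a=5^2·(≡1), b=5^2·(≡4) mod 5; (1|5)=+1, (4|5)=+1; (−1)^{2·2·2}·(+1)^2·(+1)^2 = +1.
v=17: a=17^1·(≡16), b=17^1·(≡1) mod 17; (16|17)=+1, (1|17)=+1; (−1)^{1·1·8}·(+1)^1·(+1)^1 = +1.
v=11: a=11^-2·(≡5), b=11^-2·(≡6) mod 11; (5|11)=+1, (6|11)=-1; (−1)^{-2·-2·5}·(+1)^-2·(-1)^-2 = +1.
v=41: a=41^1·(≡25), b=41^0·(≡20) mod 41; (25|41)=+1, (20|41)=+1; (−1)^{1·0·20}·(+1)^0·(+1)^1 = +1.
v=19: a=19^2·(≡14), b=19^1·(≡5) mod 19; (14|19)=-1, (5|19)=+1; (−1)^{2·1·9}·(-1)^1·(+1)^2 = -1.
v=31: a=31^1·(≡29), b=31^1·(≡18) mod 31; (29|31)=-1, (18|31)=+1; (−1)^{1·1·15}·(-1)^1·(+1)^1 = +1.
v=∞: -48875034 < 0 and -3774901 < 0  ⇒  (a,b)_∞ = -1.
(-48875034, -3774901 / ℚ) ramifies at {3, 13, 19, ∞}: a division algebra.

[3, 13, 19, inf]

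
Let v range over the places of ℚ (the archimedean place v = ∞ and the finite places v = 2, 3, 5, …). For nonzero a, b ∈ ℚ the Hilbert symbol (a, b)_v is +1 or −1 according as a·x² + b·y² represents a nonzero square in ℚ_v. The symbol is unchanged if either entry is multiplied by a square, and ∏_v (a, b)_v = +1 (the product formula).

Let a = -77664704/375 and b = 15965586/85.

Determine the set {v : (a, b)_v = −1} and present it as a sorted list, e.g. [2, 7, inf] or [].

(a, b) ≡ (-62985, 46410) mod (ℚ^×)²; places V = {2, 3, 5, 7, 13, 17, 19, ∞}.
(a,b)_5: α=-3, u≡2; β=-1, v≡3 (mod 5); (2|5)=-1, (3|5)=-1; sign (−1)^0·-1^-1·-1^-3 = +1.
(a,b)_∞: sgn(-62985)=−, sgn(46410)=+, so +1.
(a,b)_7: α=0, u≡4; β=1, v≡2 (mod 7); (4|7)=+1, (2|7)=+1; sign (−1)^0·+1^1·+1^0 = +1.
(a,b)_2: α=6, β=1; u≡7, v≡5 (mod 8); ε(u)ε(v)=1·0, αω(v)=6·1, βω(u)=1·0; sum ≡ 0  ⇒  +1.
(a,b)_3: α=-1, u≡2; β=5, v≡2 (mod 3); (2|3)=-1, (2|3)=-1; sign (−1)^1·-1^5·-1^-1 = -1.
(a,b)_19: α=1, u≡14; β=2, v≡12 (mod 19); (14|19)=-1, (12|19)=-1; sign (−1)^0·-1^2·-1^1 = -1.
(a,b)_13: α=1, u≡3; β=1, v≡11 (mod 13); (3|13)=+1, (11|13)=-1; sign (−1)^0·+1^1·-1^1 = -1.
(a,b)_17: α=3, u≡2; β=-1, v≡14 (mod 17); (2|17)=+1, (14|17)=-1; sign (−1)^0·+1^-1·-1^3 = -1.
(-62985, 46410 / ℚ) ramifies at {3, 13, 17, 19}: a division algebra.

[3, 13, 17, 19]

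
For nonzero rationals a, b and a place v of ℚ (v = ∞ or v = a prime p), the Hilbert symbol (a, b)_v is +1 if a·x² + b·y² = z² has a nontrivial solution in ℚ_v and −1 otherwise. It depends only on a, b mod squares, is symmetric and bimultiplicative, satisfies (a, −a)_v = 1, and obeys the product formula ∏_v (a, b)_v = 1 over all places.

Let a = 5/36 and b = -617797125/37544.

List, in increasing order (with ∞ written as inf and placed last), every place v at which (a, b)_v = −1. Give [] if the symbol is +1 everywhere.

Mod squares: a ≡ 5, b ≡ -4290. Check v ∈ {∞, 2, 3, 5, 11, 13, 19, 43}.
v=13: a=13^0·(≡7), b=13^-1·(≡8) mod 13; (7|13)=-1, (8|13)=-1; (−1)^{0·-1·6}·(-1)^-1·(-1)^0 = -1.
v=19: a=19^0·(≡7), b=19^-2·(≡6) mod 19; (7|19)=+1, (6|19)=+1; (−1)^{0·-2·9}·(+1)^-2·(+1)^0 = +1.
v=11: a=11^0·(≡9), b=11^1·(≡7) mod 11; (9|11)=+1, (7|11)=-1; (−1)^{0·1·5}·(+1)^1·(-1)^0 = +1.
v=2: v_2(a)=-2, v_2(b)=-3; units ≡ 5, 7 (mod 8); ε·ε+αω+βω = 0·1+-2·0+-3·1 ≡ 1  ⇒  (a,b)_2 = -1.
v=3: a=3^-2·(≡2), b=3^5·(≡1) mod 3; (2|3)=-1, (1|3)=+1; (−1)^{-2·5·1}·(-1)^5·(+1)^-2 = -1.
v=5: a=5^1·(≡1), b=5^3·(≡2) mod 5; (1|5)=+1, (2|5)=-1; (−1)^{1·3·2}·(+1)^3·(-1)^1 = -1.
v=∞: 5 > 0 and -4290 < 0  ⇒  (a,b)_∞ = +1.
v=43: a=43^0·(≡30), b=43^2·(≡40) mod 43; (30|43)=-1, (40|43)=+1; (−1)^{0·2·21}·(-1)^2·(+1)^0 = +1.
Ram(5, -4290) = {2, 3, 5, 13}; no ℚ_2-point on the conic.

[2, 3, 5, 13]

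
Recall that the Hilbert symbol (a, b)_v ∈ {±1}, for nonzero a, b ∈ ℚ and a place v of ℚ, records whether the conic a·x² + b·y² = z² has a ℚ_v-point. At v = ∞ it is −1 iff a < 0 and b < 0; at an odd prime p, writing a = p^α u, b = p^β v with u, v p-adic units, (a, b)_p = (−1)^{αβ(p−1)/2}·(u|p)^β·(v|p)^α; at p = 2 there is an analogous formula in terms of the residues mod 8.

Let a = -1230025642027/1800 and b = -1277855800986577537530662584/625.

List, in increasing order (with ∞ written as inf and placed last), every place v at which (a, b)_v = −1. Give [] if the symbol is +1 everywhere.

[2, 13, 37, 43, 47, inf]

Mod squares: a ≡ -1024594454, b ≡ -506974. Check v ∈ {∞, 2, 3, 5, 7, 13, 17, 31, 37, 43, 47}.
v=31: a=31^1·(≡15), b=31^3·(≡7) mod 31; (15|31)=-1, (7|31)=+1; (−1)^{1·3·15}·(-1)^3·(+1)^1 = +1.
v=37: a=37^1·(≡23), b=37^3·(≡10) mod 37; (23|37)=-1, (10|37)=+1; (−1)^{1·3·18}·(-1)^3·(+1)^1 = -1.
v=3: a=3^-2·(≡1), b=3^0·(≡2) mod 3; (1|3)=+1, (2|3)=-1; (−1)^{-2·0·1}·(+1)^0·(-1)^-2 = +1.
v=13: a=13^1·(≡9), b=13^3·(≡5) mod 13; (9|13)=+1, (5|13)=-1; (−1)^{1·3·6}·(+1)^3·(-1)^1 = -1.
v=2: v_2(a)=-3, v_2(b)=3; units ≡ 5, 1 (mod 8); ε·ε+αω+βω = 0·0+-3·0+3·1 ≡ 1  ⇒  (a,b)_2 = -1.
v=43: a=43^1·(≡5), b=43^2·(≡20) mod 43; (5|43)=-1, (20|43)=-1; (−1)^{1·2·21}·(-1)^2·(-1)^1 = -1.
v=47: a=47^1·(≡25), b=47^2·(≡26) mod 47; (25|47)=+1, (26|47)=-1; (−1)^{1·2·23}·(+1)^2·(-1)^1 = -1.
v=7: a=7^4·(≡6), b=7^4·(≡2) mod 7; (6|7)=-1, (2|7)=+1; (−1)^{4·4·3}·(-1)^4·(+1)^4 = +1.
v=17: a=17^1·(≡9), b=17^3·(≡1) mod 17; (9|17)=+1, (1|17)=+1; (−1)^{1·3·8}·(+1)^3·(+1)^1 = +1.
v=∞: -1024594454 < 0 and -506974 < 0  ⇒  (a,b)_∞ = -1.
v=5: a=5^-2·(≡4), b=5^-4·(≡1) mod 5; (4|5)=+1, (1|5)=+1; (−1)^{-2·-4·2}·(+1)^-4·(+1)^-2 = +1.
(-1024594454, -506974 / ℚ) ramifies at {2, 13, 37, 43, 47, ∞}: a division algebra.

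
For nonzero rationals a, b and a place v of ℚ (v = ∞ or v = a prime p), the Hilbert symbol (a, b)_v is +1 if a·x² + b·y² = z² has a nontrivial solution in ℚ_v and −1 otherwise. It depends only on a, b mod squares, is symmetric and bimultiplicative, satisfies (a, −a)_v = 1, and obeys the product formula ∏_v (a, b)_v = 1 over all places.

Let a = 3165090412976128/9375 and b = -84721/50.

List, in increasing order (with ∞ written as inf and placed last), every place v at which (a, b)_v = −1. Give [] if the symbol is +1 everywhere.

[2, 5, 7, 23]

Mod squares: a ≡ 91770, b ≡ -3458. Check v ∈ {∞, 2, 3, 5, 7, 13, 19, 23}.
v=23: a=23^1·(≡20), b=23^0·(≡20) mod 23; (20|23)=-1, (20|23)=-1; (−1)^{1·0·11}·(-1)^0·(-1)^1 = -1.
v=∞: 91770 > 0 and -3458 < 0  ⇒  (a,b)_∞ = +1.
v=5: a=5^-5·(≡1), b=5^-2·(≡2) mod 5; (1|5)=+1, (2|5)=-1; (−1)^{-5·-2·2}·(+1)^-2·(-1)^-5 = -1.
v=19: a=19^3·(≡11), b=19^1·(≡10) mod 19; (11|19)=+1, (10|19)=-1; (−1)^{3·1·9}·(+1)^1·(-1)^3 = +1.
v=13: a=13^4·(≡9), b=13^1·(≡2) mod 13; (9|13)=+1, (2|13)=-1; (−1)^{4·1·6}·(+1)^1·(-1)^4 = +1.
v=7: a=7^3·(≡3), b=7^3·(≡5) mod 7; (3|7)=-1, (5|7)=-1; (−1)^{3·3·3}·(-1)^3·(-1)^3 = -1.
v=3: a=3^-1·(≡2), b=3^0·(≡1) mod 3; (2|3)=-1, (1|3)=+1; (−1)^{-1·0·1}·(-1)^0·(+1)^-1 = +1.
v=2: v_2(a)=11, v_2(b)=-1; units ≡ 5, 7 (mod 8); ε·ε+αω+βω = 0·1+11·0+-1·1 ≡ 1  ⇒  (a,b)_2 = -1.
Ram(91770, -3458) = {2, 5, 7, 23}; no ℚ_2-point on the conic.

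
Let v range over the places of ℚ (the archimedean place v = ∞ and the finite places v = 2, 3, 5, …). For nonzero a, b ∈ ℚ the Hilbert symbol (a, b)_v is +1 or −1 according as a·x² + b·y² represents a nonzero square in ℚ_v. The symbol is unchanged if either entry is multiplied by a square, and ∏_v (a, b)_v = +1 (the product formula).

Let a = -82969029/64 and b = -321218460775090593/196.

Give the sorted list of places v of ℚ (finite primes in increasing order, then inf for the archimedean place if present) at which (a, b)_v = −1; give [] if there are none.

Mod squares: a ≡ -6061, b ≡ -34017. Check v ∈ {∞, 2, 3, 7, 11, 13, 17, 19, 23, 29}.
v=23: a=23^0·(≡5), b=23^1·(≡8) mod 23; (5|23)=-1, (8|23)=+1; (−1)^{0·1·11}·(-1)^1·(+1)^0 = -1.
v=3: a=3^4·(≡2), b=3^3·(≡1) mod 3; (2|3)=-1, (1|3)=+1; (−1)^{4·3·1}·(-1)^3·(+1)^4 = -1.
v=∞: -6061 < 0 and -34017 < 0  ⇒  (a,b)_∞ = -1.
v=7: a=7^0·(≡4), b=7^-2·(≡5) mod 7; (4|7)=+1, (5|7)=-1; (−1)^{0·-2·3}·(+1)^-2·(-1)^0 = +1.
v=29: a=29^1·(≡28), b=29^3·(≡25) mod 29; (28|29)=+1, (25|29)=+1; (−1)^{1·3·14}·(+1)^3·(+1)^1 = +1.
v=19: a=19^1·(≡16), b=19^2·(≡12) mod 19; (16|19)=+1, (12|19)=-1; (−1)^{1·2·9}·(+1)^2·(-1)^1 = -1.
v=17: a=17^0·(≡9), b=17^1·(≡14) mod 17; (9|17)=+1, (14|17)=-1; (−1)^{0·1·8}·(+1)^1·(-1)^0 = +1.
v=2: v_2(a)=-6, v_2(b)=-2; units ≡ 3, 7 (mod 8); ε·ε+αω+βω = 1·1+-6·0+-2·1 ≡ 1  ⇒  (a,b)_2 = -1.
v=13: a=13^2·(≡9), b=13^4·(≡12) mod 13; (9|13)=+1, (12|13)=+1; (−1)^{2·4·6}·(+1)^4·(+1)^2 = +1.
v=11: a=11^1·(≡8), b=11^2·(≡8) mod 11; (8|11)=-1, (8|11)=-1; (−1)^{1·2·5}·(-1)^2·(-1)^1 = -1.
(-6061, -34017 / ℚ) ramifies at {2, 3, 11, 19, 23, ∞}: a division algebra.

[2, 3, 11, 19, 23, inf]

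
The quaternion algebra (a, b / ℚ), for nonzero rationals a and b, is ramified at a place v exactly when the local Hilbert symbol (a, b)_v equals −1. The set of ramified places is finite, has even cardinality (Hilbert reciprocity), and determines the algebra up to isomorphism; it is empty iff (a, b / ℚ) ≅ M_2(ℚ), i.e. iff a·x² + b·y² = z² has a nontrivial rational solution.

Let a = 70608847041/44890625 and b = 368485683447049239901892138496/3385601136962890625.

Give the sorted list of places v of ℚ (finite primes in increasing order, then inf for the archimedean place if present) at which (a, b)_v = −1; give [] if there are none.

(a, b) ≡ (697, 59942) mod (ℚ^×)²; places V = {2, 3, 5, 7, 13, 17, 29, 41, 43, 53, ∞}.
(a,b)_3: α=6, u≡1; β=12, v≡2 (mod 3); (1|3)=+1, (2|3)=-1; sign (−1)^0·+1^12·-1^6 = +1.
(a,b)_17: α=-1, u≡3; β=-1, v≡14 (mod 17); (3|17)=-1, (14|17)=-1; sign (−1)^0·-1^-1·-1^-1 = +1.
(a,b)_53: α=2, u≡8; β=6, v≡38 (mod 53); (8|53)=-1, (38|53)=+1; sign (−1)^0·-1^6·+1^2 = +1.
(a,b)_∞: sgn(697)=+, sgn(59942)=+, so +1.
(a,b)_7: α=0, u≡4; β=2, v≡2 (mod 7); (4|7)=+1, (2|7)=+1; sign (−1)^0·+1^2·+1^0 = +1.
(a,b)_29: α=2, u≡16; β=4, v≡7 (mod 29); (16|29)=+1, (7|29)=+1; sign (−1)^0·+1^4·+1^2 = +1.
(a,b)_5: α=-6, u≡2; β=-12, v≡3 (mod 5); (2|5)=-1, (3|5)=-1; sign (−1)^0·-1^-12·-1^-6 = +1.
(a,b)_2: α=0, β=9; u≡1, v≡3 (mod 8); ε(u)ε(v)=0·1, αω(v)=0·1, βω(u)=9·0; sum ≡ 0  ⇒  +1.
(a,b)_13: α=-2, u≡2; β=-8, v≡1 (mod 13); (2|13)=-1, (1|13)=+1; sign (−1)^0·-1^-8·+1^-2 = +1.
(a,b)_41: α=1, u≡28; β=1, v≡11 (mod 41); (28|41)=-1, (11|41)=-1; sign (−1)^0·-1^1·-1^1 = +1.
(a,b)_43: α=0, u≡11; β=1, v≡27 (mod 43); (11|43)=+1, (27|43)=-1; sign (−1)^0·+1^1·-1^0 = +1.
Every local symbol is +1, so the conic 697·x² + 59942·y² = z² has ℚ_v-points for all v and hence a ℚ-point; (a, b / ℚ) ≅ M_2(ℚ).

[]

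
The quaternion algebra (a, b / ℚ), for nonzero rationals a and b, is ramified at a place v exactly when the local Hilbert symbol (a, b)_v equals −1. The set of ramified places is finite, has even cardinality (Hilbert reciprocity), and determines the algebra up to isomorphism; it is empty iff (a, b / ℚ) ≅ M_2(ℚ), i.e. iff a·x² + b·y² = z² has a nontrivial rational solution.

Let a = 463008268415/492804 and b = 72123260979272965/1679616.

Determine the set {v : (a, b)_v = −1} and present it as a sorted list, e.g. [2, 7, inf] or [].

Mod squares: a ≡ 935, b ≡ 85. Check v ∈ {∞, 2, 3, 5, 7, 11, 13, 17}.
v=∞: 935 > 0 and 85 > 0  ⇒  (a,b)_∞ = +1.
v=5: a=5^1·(≡2), b=5^1·(≡3) mod 5; (2|5)=-1, (3|5)=-1; (−1)^{1·1·2}·(-1)^1·(-1)^1 = +1.
v=7: a=7^2·(≡1), b=7^4·(≡4) mod 7; (1|7)=+1, (4|7)=+1; (−1)^{2·4·3}·(+1)^4·(+1)^2 = +1.
v=11: a=11^3·(≡2), b=11^4·(≡8) mod 11; (2|11)=-1, (8|11)=-1; (−1)^{3·4·5}·(-1)^4·(-1)^3 = -1.
v=2: v_2(a)=-2, v_2(b)=-8; units ≡ 7, 5 (mod 8); ε·ε+αω+βω = 1·0+-2·1+-8·0 ≡ 0  ⇒  (a,b)_2 = +1.
v=13: a=13^-2·(≡1), b=13^0·(≡11) mod 13; (1|13)=+1, (11|13)=-1; (−1)^{-2·0·6}·(+1)^0·(-1)^-2 = +1.
v=17: a=17^5·(≡15), b=17^7·(≡5) mod 17; (15|17)=+1, (5|17)=-1; (−1)^{5·7·8}·(+1)^7·(-1)^5 = -1.
v=3: a=3^-6·(≡2), b=3^-8·(≡1) mod 3; (2|3)=-1, (1|3)=+1; (−1)^{-6·-8·1}·(-1)^-8·(+1)^-6 = +1.
|Ram(935, 85)| = 2, even; anisotropic at {11, 17}.

[11, 17]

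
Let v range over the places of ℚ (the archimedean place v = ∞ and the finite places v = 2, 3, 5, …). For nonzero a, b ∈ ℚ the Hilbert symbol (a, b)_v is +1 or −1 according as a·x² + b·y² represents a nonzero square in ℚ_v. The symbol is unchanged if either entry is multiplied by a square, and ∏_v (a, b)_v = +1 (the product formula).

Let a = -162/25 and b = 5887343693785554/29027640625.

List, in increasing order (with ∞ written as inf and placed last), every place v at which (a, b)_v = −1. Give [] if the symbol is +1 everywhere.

[13, 23]

Mod squares: a ≡ -2, b ≡ 374946. Check v ∈ {∞, 2, 3, 5, 7, 11, 13, 17, 19, 23, 29, 47}.
v=7: a=7^0·(≡5), b=7^2·(≡5) mod 7; (5|7)=-1, (5|7)=-1; (−1)^{0·2·3}·(-1)^2·(-1)^0 = +1.
v=5: a=5^-2·(≡3), b=5^-6·(≡1) mod 5; (3|5)=-1, (1|5)=+1; (−1)^{-2·-6·2}·(-1)^-6·(+1)^-2 = +1.
v=17: a=17^0·(≡1), b=17^2·(≡12) mod 17; (1|17)=+1, (12|17)=-1; (−1)^{0·2·8}·(+1)^2·(-1)^0 = +1.
v=29: a=29^0·(≡26), b=29^-2·(≡9) mod 29; (26|29)=-1, (9|29)=+1; (−1)^{0·-2·14}·(-1)^-2·(+1)^0 = +1.
v=47: a=47^0·(≡33), b=47^-2·(≡7) mod 47; (33|47)=-1, (7|47)=+1; (−1)^{0·-2·23}·(-1)^-2·(+1)^0 = +1.
v=3: a=3^4·(≡1), b=3^9·(≡2) mod 3; (1|3)=+1, (2|3)=-1; (−1)^{4·9·1}·(+1)^9·(-1)^4 = +1.
v=11: a=11^0·(≡1), b=11^1·(≡7) mod 11; (1|11)=+1, (7|11)=-1; (−1)^{0·1·5}·(+1)^1·(-1)^0 = +1.
v=23: a=23^0·(≡11), b=23^1·(≡2) mod 23; (11|23)=-1, (2|23)=+1; (−1)^{0·1·11}·(-1)^1·(+1)^0 = -1.
v=∞: -2 < 0 and 374946 > 0  ⇒  (a,b)_∞ = +1.
v=13: a=13^0·(≡6), b=13^3·(≡6) mod 13; (6|13)=-1, (6|13)=-1; (−1)^{0·3·6}·(-1)^3·(-1)^0 = -1.
v=2: v_2(a)=1, v_2(b)=1; units ≡ 7, 1 (mod 8); ε·ε+αω+βω = 1·0+1·0+1·0 ≡ 0  ⇒  (a,b)_2 = +1.
v=19: a=19^0·(≡11), b=19^1·(≡12) mod 19; (11|19)=+1, (12|19)=-1; (−1)^{0·1·9}·(+1)^1·(-1)^0 = +1.
|Ram(-2, 374946)| = 2, even; anisotropic at {13, 23}.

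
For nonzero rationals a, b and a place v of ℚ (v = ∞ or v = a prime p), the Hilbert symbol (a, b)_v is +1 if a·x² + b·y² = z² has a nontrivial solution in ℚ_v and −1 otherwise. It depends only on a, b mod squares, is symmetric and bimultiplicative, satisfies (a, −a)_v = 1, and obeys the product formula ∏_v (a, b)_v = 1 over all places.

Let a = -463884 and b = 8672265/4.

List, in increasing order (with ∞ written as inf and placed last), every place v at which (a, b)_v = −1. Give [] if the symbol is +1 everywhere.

(a, b) ≡ (-115971, 2185) mod (ℚ^×)²; places V = {2, 3, 5, 7, 19, 23, 29, 31, 43, ∞}.
(a,b)_3: α=1, u≡1; β=4, v≡1 (mod 3); (1|3)=+1, (1|3)=+1; sign (−1)^0·+1^4·+1^1 = +1.
(a,b)_2: α=2, β=-2; u≡5, v≡1 (mod 8); ε(u)ε(v)=0·0, αω(v)=2·0, βω(u)=-2·1; sum ≡ 0  ⇒  +1.
(a,b)_7: α=0, u≡6; β=2, v≡1 (mod 7); (6|7)=-1, (1|7)=+1; sign (−1)^0·-1^2·+1^0 = +1.
(a,b)_29: α=1, u≡12; β=0, v≡19 (mod 29); (12|29)=-1, (19|29)=-1; sign (−1)^0·-1^0·-1^1 = -1.
(a,b)_23: α=0, u≡3; β=1, v≡4 (mod 23); (3|23)=+1, (4|23)=+1; sign (−1)^0·+1^1·+1^0 = +1.
(a,b)_19: α=0, u≡1; β=1, v≡9 (mod 19); (1|19)=+1, (9|19)=+1; sign (−1)^0·+1^1·+1^0 = +1.
(a,b)_43: α=1, u≡5; β=0, v≡17 (mod 43); (5|43)=-1, (17|43)=+1; sign (−1)^0·-1^0·+1^1 = +1.
(a,b)_5: α=0, u≡1; β=1, v≡2 (mod 5); (1|5)=+1, (2|5)=-1; sign (−1)^0·+1^1·-1^0 = +1.
(a,b)_∞: sgn(-115971)=−, sgn(2185)=+, so +1.
(a,b)_31: α=1, u≡9; β=0, v≡27 (mod 31); (9|31)=+1, (27|31)=-1; sign (−1)^0·+1^0·-1^1 = -1.
|Ram(-115971, 2185)| = 2, even; anisotropic at {29, 31}.

[29, 31]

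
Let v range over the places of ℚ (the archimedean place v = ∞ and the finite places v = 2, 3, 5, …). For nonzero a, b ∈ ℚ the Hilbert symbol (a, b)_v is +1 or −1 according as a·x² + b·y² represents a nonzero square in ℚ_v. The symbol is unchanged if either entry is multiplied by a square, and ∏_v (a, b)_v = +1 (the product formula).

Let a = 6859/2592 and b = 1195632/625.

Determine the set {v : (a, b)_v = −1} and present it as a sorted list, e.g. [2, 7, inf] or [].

Mod squares: a ≡ 38, b ≡ 23. Check v ∈ {∞, 2, 3, 5, 19, 23}.
v=2: v_2(a)=-5, v_2(b)=4; units ≡ 3, 7 (mod 8); ε·ε+αω+βω = 1·1+-5·0+4·1 ≡ 1  ⇒  (a,b)_2 = -1.
v=∞: 38 > 0 and 23 > 0  ⇒  (a,b)_∞ = +1.
v=19: a=19^3·(≡12), b=19^2·(≡16) mod 19; (12|19)=-1, (16|19)=+1; (−1)^{3·2·9}·(-1)^2·(+1)^3 = +1.
v=5: a=5^0·(≡2), b=5^-4·(≡2) mod 5; (2|5)=-1, (2|5)=-1; (−1)^{0·-4·2}·(-1)^-4·(-1)^0 = +1.
v=23: a=23^0·(≡19), b=23^1·(≡1) mod 23; (19|23)=-1, (1|23)=+1; (−1)^{0·1·11}·(-1)^1·(+1)^0 = -1.
v=3: a=3^-4·(≡2), b=3^2·(≡2) mod 3; (2|3)=-1, (2|3)=-1; (−1)^{-4·2·1}·(-1)^2·(-1)^-4 = +1.
(38, 23 / ℚ) ramifies at {2, 23}: a division algebra.

[2, 23]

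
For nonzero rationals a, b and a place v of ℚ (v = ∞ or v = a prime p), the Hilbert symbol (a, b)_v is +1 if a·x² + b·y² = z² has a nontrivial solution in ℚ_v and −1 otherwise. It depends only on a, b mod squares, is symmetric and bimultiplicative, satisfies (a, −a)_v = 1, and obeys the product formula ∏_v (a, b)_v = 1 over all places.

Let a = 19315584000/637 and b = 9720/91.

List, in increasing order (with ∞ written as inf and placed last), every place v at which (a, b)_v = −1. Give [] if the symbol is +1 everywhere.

[]

(a, b) ≡ (1495, 2730) mod (ℚ^×)²; places V = {2, 3, 5, 7, 13, 23, ∞}.
(a,b)_3: α=8, u≡1; β=5, v≡1 (mod 3); (1|3)=+1, (1|3)=+1; sign (−1)^0·+1^5·+1^8 = +1.
(a,b)_2: α=10, β=3; u≡7, v≡5 (mod 8); ε(u)ε(v)=1·0, αω(v)=10·1, βω(u)=3·0; sum ≡ 0  ⇒  +1.
(a,b)_13: α=-1, u≡5; β=-1, v≡5 (mod 13); (5|13)=-1, (5|13)=-1; sign (−1)^0·-1^-1·-1^-1 = +1.
(a,b)_23: α=1, u≡22; β=0, v≡9 (mod 23); (22|23)=-1, (9|23)=+1; sign (−1)^0·-1^0·+1^1 = +1.
(a,b)_7: α=-2, u≡1; β=-1, v≡3 (mod 7); (1|7)=+1, (3|7)=-1; sign (−1)^0·+1^-1·-1^-2 = +1.
(a,b)_5: α=3, u≡1; β=1, v≡4 (mod 5); (1|5)=+1, (4|5)=+1; sign (−1)^0·+1^1·+1^3 = +1.
(a,b)_∞: sgn(1495)=+, sgn(2730)=+, so +1.
Every local symbol is +1, so the conic 1495·x² + 2730·y² = z² has ℚ_v-points for all v and hence a ℚ-point; (a, b / ℚ) ≅ M_2(ℚ).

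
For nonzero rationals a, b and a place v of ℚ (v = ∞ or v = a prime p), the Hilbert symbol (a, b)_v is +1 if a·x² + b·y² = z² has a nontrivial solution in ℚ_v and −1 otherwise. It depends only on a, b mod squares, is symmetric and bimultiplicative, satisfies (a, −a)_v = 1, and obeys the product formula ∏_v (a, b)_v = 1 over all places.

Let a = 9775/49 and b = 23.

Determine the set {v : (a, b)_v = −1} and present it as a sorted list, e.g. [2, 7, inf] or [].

(a, b) ≡ (391, 23) mod (ℚ^×)²; places V = {2, 5, 7, 17, 23, ∞}.
(a,b)_5: α=2, u≡4; β=0, v≡3 (mod 5); (4|5)=+1, (3|5)=-1; sign (−1)^0·+1^0·-1^2 = +1.
(a,b)_∞: sgn(391)=+, sgn(23)=+, so +1.
(a,b)_7: α=-2, u≡3; β=0, v≡2 (mod 7); (3|7)=-1, (2|7)=+1; sign (−1)^0·-1^0·+1^-2 = +1.
(a,b)_23: α=1, u≡19; β=1, v≡1 (mod 23); (19|23)=-1, (1|23)=+1; sign (−1)^1·-1^1·+1^1 = +1.
(a,b)_17: α=1, u≡10; β=0, v≡6 (mod 17); (10|17)=-1, (6|17)=-1; sign (−1)^0·-1^0·-1^1 = -1.
(a,b)_2: α=0, β=0; u≡7, v≡7 (mod 8); ε(u)ε(v)=1·1, αω(v)=0·0, βω(u)=0·0; sum ≡ 1  ⇒  -1.
(391, 23 / ℚ) ramifies at {2, 17}: a division algebra.

[2, 17]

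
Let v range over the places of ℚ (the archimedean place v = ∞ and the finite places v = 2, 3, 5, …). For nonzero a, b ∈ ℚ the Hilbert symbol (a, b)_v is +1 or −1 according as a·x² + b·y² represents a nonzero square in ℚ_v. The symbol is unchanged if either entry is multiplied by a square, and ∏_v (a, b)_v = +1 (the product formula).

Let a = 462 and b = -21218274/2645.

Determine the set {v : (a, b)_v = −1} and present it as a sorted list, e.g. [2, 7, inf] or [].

(a, b) ≡ (462, -330) mod (ℚ^×)²; places V = {2, 3, 5, 7, 11, 23, ∞}.
(a,b)_23: α=0, u≡2; β=-2, v≡20 (mod 23); (2|23)=+1, (20|23)=-1; sign (−1)^0·+1^-2·-1^0 = +1.
(a,b)_3: α=1, u≡1; β=9, v≡1 (mod 3); (1|3)=+1, (1|3)=+1; sign (−1)^1·+1^9·+1^1 = -1.
(a,b)_5: α=0, u≡2; β=-1, v≡4 (mod 5); (2|5)=-1, (4|5)=+1; sign (−1)^0·-1^-1·+1^0 = -1.
(a,b)_11: α=1, u≡9; β=1, v≡3 (mod 11); (9|11)=+1, (3|11)=+1; sign (−1)^1·+1^1·+1^1 = -1.
(a,b)_7: α=1, u≡3; β=2, v≡6 (mod 7); (3|7)=-1, (6|7)=-1; sign (−1)^0·-1^2·-1^1 = -1.
(a,b)_2: α=1, β=1; u≡7, v≡3 (mod 8); ε(u)ε(v)=1·1, αω(v)=1·1, βω(u)=1·0; sum ≡ 0  ⇒  +1.
(a,b)_∞: sgn(462)=+, sgn(-330)=−, so +1.
(462, -330 / ℚ) ramifies at {3, 5, 7, 11}: a division algebra.

[3, 5, 7, 11]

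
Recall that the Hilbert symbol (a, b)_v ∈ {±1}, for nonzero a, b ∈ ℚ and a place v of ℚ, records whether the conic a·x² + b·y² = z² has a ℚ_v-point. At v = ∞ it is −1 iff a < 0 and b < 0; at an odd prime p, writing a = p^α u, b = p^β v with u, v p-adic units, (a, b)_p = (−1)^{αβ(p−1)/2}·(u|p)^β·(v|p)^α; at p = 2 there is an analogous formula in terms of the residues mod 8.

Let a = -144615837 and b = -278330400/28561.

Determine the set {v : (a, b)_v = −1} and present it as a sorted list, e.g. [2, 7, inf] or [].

Mod squares: a ≡ -93, b ≡ -77314. Check v ∈ {∞, 2, 3, 5, 13, 29, 31, 43}.
v=∞: -93 < 0 and -77314 < 0  ⇒  (a,b)_∞ = -1.
v=29: a=29^2·(≡13), b=29^1·(≡27) mod 29; (13|29)=+1, (27|29)=-1; (−1)^{2·1·14}·(+1)^1·(-1)^2 = +1.
v=43: a=43^2·(≡4), b=43^1·(≡18) mod 43; (4|43)=+1, (18|43)=-1; (−1)^{2·1·21}·(+1)^1·(-1)^2 = +1.
v=2: v_2(a)=0, v_2(b)=5; units ≡ 3, 7 (mod 8); ε·ε+αω+βω = 1·1+0·0+5·1 ≡ 0  ⇒  (a,b)_2 = +1.
v=5: a=5^0·(≡3), b=5^2·(≡4) mod 5; (3|5)=-1, (4|5)=+1; (−1)^{0·2·2}·(-1)^2·(+1)^0 = +1.
v=31: a=31^1·(≡8), b=31^1·(≡13) mod 31; (8|31)=+1, (13|31)=-1; (−1)^{1·1·15}·(+1)^1·(-1)^1 = +1.
v=3: a=3^1·(≡2), b=3^2·(≡2) mod 3; (2|3)=-1, (2|3)=-1; (−1)^{1·2·1}·(-1)^2·(-1)^1 = -1.
v=13: a=13^0·(≡11), b=13^-4·(≡3) mod 13; (11|13)=-1, (3|13)=+1; (−1)^{0·-4·6}·(-1)^-4·(+1)^0 = +1.
(-93, -77314 / ℚ) ramifies at {3, ∞}: a division algebra.

[3, inf]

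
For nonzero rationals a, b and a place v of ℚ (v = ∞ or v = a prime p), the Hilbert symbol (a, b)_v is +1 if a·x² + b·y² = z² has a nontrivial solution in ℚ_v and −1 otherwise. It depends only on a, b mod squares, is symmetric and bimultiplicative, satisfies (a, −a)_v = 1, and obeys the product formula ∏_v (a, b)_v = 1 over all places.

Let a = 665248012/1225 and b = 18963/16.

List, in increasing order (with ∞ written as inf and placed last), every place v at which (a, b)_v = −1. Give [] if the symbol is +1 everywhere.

(a, b) ≡ (89947, 43) mod (ℚ^×)²; places V = {2, 3, 5, 7, 11, 13, 17, 37, 43, ∞}.
(a,b)_11: α=1, u≡4; β=0, v≡2 (mod 11); (4|11)=+1, (2|11)=-1; sign (−1)^0·+1^0·-1^1 = -1.
(a,b)_7: α=-2, u≡4; β=2, v≡1 (mod 7); (4|7)=+1, (1|7)=+1; sign (−1)^0·+1^2·+1^-2 = +1.
(a,b)_13: α=1, u≡12; β=0, v≡3 (mod 13); (12|13)=+1, (3|13)=+1; sign (−1)^0·+1^0·+1^1 = +1.
(a,b)_∞: sgn(89947)=+, sgn(43)=+, so +1.
(a,b)_5: α=-2, u≡3; β=0, v≡3 (mod 5); (3|5)=-1, (3|5)=-1; sign (−1)^0·-1^0·-1^-2 = +1.
(a,b)_17: α=1, u≡4; β=0, v≡9 (mod 17); (4|17)=+1, (9|17)=+1; sign (−1)^0·+1^0·+1^1 = +1.
(a,b)_37: α=1, u≡11; β=0, v≡22 (mod 37); (11|37)=+1, (22|37)=-1; sign (−1)^0·+1^0·-1^1 = -1.
(a,b)_43: α=2, u≡29; β=1, v≡41 (mod 43); (29|43)=-1, (41|43)=+1; sign (−1)^0·-1^1·+1^2 = -1.
(a,b)_2: α=2, β=-4; u≡3, v≡3 (mod 8); ε(u)ε(v)=1·1, αω(v)=2·1, βω(u)=-4·1; sum ≡ 1  ⇒  -1.
(a,b)_3: α=0, u≡1; β=2, v≡1 (mod 3); (1|3)=+1, (1|3)=+1; sign (−1)^0·+1^2·+1^0 = +1.
(89947, 43 / ℚ) ramifies at {2, 11, 37, 43}: a division algebra.

[2, 11, 37, 43]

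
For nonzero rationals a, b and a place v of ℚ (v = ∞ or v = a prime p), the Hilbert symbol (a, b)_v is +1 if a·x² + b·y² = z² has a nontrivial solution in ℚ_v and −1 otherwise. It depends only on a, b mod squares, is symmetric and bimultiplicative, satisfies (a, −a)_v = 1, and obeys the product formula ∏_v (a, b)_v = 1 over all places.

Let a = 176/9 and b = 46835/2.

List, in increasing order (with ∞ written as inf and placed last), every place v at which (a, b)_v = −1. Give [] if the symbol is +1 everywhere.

Mod squares: a ≡ 11, b ≡ 93670. Check v ∈ {∞, 2, 3, 5, 11, 17, 19, 29}.
v=11: a=11^1·(≡3), b=11^0·(≡4) mod 11; (3|11)=+1, (4|11)=+1; (−1)^{1·0·5}·(+1)^0·(+1)^1 = +1.
v=∞: 11 > 0 and 93670 > 0  ⇒  (a,b)_∞ = +1.
v=17: a=17^0·(≡12), b=17^1·(≡9) mod 17; (12|17)=-1, (9|17)=+1; (−1)^{0·1·8}·(-1)^1·(+1)^0 = -1.
v=2: v_2(a)=4, v_2(b)=-1; units ≡ 3, 3 (mod 8); ε·ε+αω+βω = 1·1+4·1+-1·1 ≡ 0  ⇒  (a,b)_2 = +1.
v=5: a=5^0·(≡4), b=5^1·(≡1) mod 5; (4|5)=+1, (1|5)=+1; (−1)^{0·1·2}·(+1)^1·(+1)^0 = +1.
v=19: a=19^0·(≡9), b=19^1·(≡7) mod 19; (9|19)=+1, (7|19)=+1; (−1)^{0·1·9}·(+1)^1·(+1)^0 = +1.
v=3: a=3^-2·(≡2), b=3^0·(≡1) mod 3; (2|3)=-1, (1|3)=+1; (−1)^{-2·0·1}·(-1)^0·(+1)^-2 = +1.
v=29: a=29^0·(≡26), b=29^1·(≡10) mod 29; (26|29)=-1, (10|29)=-1; (−1)^{0·1·14}·(-1)^1·(-1)^0 = -1.
(11, 93670 / ℚ) ramifies at {17, 29}: a division algebra.

[17, 29]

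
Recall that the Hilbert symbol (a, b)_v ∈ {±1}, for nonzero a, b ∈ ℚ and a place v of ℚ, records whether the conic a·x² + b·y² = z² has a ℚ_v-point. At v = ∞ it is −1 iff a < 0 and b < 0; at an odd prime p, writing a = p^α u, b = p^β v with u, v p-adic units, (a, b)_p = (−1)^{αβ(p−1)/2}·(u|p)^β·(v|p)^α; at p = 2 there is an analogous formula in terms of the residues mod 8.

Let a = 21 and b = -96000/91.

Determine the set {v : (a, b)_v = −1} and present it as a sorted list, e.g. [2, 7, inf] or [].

[3, 13]

(a, b) ≡ (21, -1365) mod (ℚ^×)²; places V = {2, 3, 5, 7, 13, ∞}.
(a,b)_5: α=0, u≡1; β=3, v≡2 (mod 5); (1|5)=+1, (2|5)=-1; sign (−1)^0·+1^3·-1^0 = +1.
(a,b)_13: α=0, u≡8; β=-1, v≡10 (mod 13); (8|13)=-1, (10|13)=+1; sign (−1)^0·-1^-1·+1^0 = -1.
(a,b)_7: α=1, u≡3; β=-1, v≡2 (mod 7); (3|7)=-1, (2|7)=+1; sign (−1)^1·-1^-1·+1^1 = +1.
(a,b)_3: α=1, u≡1; β=1, v≡1 (mod 3); (1|3)=+1, (1|3)=+1; sign (−1)^1·+1^1·+1^1 = -1.
(a,b)_2: α=0, β=8; u≡5, v≡3 (mod 8); ε(u)ε(v)=0·1, αω(v)=0·1, βω(u)=8·1; sum ≡ 0  ⇒  +1.
(a,b)_∞: sgn(21)=+, sgn(-1365)=−, so +1.
|Ram(21, -1365)| = 2, even; anisotropic at {3, 13}.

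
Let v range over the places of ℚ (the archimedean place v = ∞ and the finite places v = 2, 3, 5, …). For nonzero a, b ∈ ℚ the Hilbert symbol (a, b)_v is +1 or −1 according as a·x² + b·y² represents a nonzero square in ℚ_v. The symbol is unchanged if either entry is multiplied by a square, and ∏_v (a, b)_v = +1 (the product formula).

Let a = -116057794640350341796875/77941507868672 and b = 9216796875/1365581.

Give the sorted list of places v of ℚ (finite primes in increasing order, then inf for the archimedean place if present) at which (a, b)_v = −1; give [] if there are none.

[5, 13, 23, 29]

(a, b) ≡ (-7590, 5655) mod (ℚ^×)²; places V = {2, 3, 5, 7, 11, 13, 23, 29, 31, ∞}.
(a,b)_29: α=-2, u≡10; β=-1, v≡17 (mod 29); (10|29)=-1, (17|29)=-1; sign (−1)^0·-1^-1·-1^-2 = -1.
(a,b)_23: α=1, u≡15; β=0, v≡22 (mod 23); (15|23)=-1, (22|23)=-1; sign (−1)^0·-1^0·-1^1 = -1.
(a,b)_2: α=-11, β=0; u≡5, v≡7 (mod 8); ε(u)ε(v)=0·1, αω(v)=-11·0, βω(u)=0·1; sum ≡ 0  ⇒  +1.
(a,b)_11: α=5, u≡4; β=2, v≡4 (mod 11); (4|11)=+1, (4|11)=+1; sign (−1)^0·+1^2·+1^5 = +1.
(a,b)_3: α=5, u≡2; β=1, v≡1 (mod 3); (2|3)=-1, (1|3)=+1; sign (−1)^1·-1^1·+1^5 = +1.
(a,b)_5: α=17, u≡2; β=9, v≡4 (mod 5); (2|5)=-1, (4|5)=+1; sign (−1)^0·-1^9·+1^17 = -1.
(a,b)_∞: sgn(-7590)=−, sgn(5655)=+, so +1.
(a,b)_13: α=2, u≡8; β=1, v≡11 (mod 13); (8|13)=-1, (11|13)=-1; sign (−1)^0·-1^1·-1^2 = -1.
(a,b)_7: α=-2, u≡5; β=-2, v≡3 (mod 7); (5|7)=-1, (3|7)=-1; sign (−1)^0·-1^-2·-1^-2 = +1.
(a,b)_31: α=-4, u≡16; β=-2, v≡11 (mod 31); (16|31)=+1, (11|31)=-1; sign (−1)^0·+1^-2·-1^-4 = +1.
|Ram(-7590, 5655)| = 4, even; anisotropic at {5, 13, 23, 29}.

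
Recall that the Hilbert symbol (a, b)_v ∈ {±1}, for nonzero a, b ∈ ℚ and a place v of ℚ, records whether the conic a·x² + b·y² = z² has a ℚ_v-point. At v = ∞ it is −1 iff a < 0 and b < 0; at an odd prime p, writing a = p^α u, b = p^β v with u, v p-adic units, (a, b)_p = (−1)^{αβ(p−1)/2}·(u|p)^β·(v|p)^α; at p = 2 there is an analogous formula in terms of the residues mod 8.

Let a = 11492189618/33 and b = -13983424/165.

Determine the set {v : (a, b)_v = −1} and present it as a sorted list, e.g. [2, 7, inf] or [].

[7, 11]

(a, b) ≡ (66, -15015) mod (ℚ^×)²; places V = {2, 3, 5, 7, 11, 13, 17, ∞}.
(a,b)_17: α=2, u≡1; β=0, v≡8 (mod 17); (1|17)=+1, (8|17)=+1; sign (−1)^0·+1^0·+1^2 = +1.
(a,b)_11: α=-1, u≡10; β=-1, v≡10 (mod 11); (10|11)=-1, (10|11)=-1; sign (−1)^1·-1^-1·-1^-1 = -1.
(a,b)_∞: sgn(66)=+, sgn(-15015)=−, so +1.
(a,b)_13: α=2, u≡1; β=1, v≡7 (mod 13); (1|13)=+1, (7|13)=-1; sign (−1)^0·+1^1·-1^2 = +1.
(a,b)_3: α=-1, u≡1; β=-1, v≡2 (mod 3); (1|3)=+1, (2|3)=-1; sign (−1)^1·+1^-1·-1^-1 = +1.
(a,b)_2: α=1, β=6; u≡1, v≡1 (mod 8); ε(u)ε(v)=0·0, αω(v)=1·0, βω(u)=6·0; sum ≡ 0  ⇒  +1.
(a,b)_7: α=6, u≡5; β=5, v≡2 (mod 7); (5|7)=-1, (2|7)=+1; sign (−1)^0·-1^5·+1^6 = -1.
(a,b)_5: α=0, u≡1; β=-1, v≡2 (mod 5); (1|5)=+1, (2|5)=-1; sign (−1)^0·+1^-1·-1^0 = +1.
|Ram(66, -15015)| = 2, even; anisotropic at {7, 11}.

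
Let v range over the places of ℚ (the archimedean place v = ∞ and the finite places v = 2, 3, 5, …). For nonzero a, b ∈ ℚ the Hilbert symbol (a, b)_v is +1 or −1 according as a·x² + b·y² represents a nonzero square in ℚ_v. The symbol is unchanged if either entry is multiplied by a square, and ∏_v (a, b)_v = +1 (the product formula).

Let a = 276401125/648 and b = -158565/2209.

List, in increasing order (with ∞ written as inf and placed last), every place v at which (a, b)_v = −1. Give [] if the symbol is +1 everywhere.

(a, b) ≡ (10010, -165) mod (ℚ^×)²; places V = {2, 3, 5, 7, 11, 13, 31, 47, ∞}.
(a,b)_2: α=-3, β=0; u≡5, v≡3 (mod 8); ε(u)ε(v)=0·1, αω(v)=-3·1, βω(u)=0·1; sum ≡ 1  ⇒  -1.
(a,b)_31: α=0, u≡7; β=2, v≡22 (mod 31); (7|31)=+1, (22|31)=-1; sign (−1)^0·+1^2·-1^0 = +1.
(a,b)_47: α=2, u≡13; β=-2, v≡13 (mod 47); (13|47)=-1, (13|47)=-1; sign (−1)^0·-1^-2·-1^2 = +1.
(a,b)_∞: sgn(10010)=+, sgn(-165)=−, so +1.
(a,b)_11: α=1, u≡2; β=1, v≡8 (mod 11); (2|11)=-1, (8|11)=-1; sign (−1)^1·-1^1·-1^1 = -1.
(a,b)_7: α=1, u≡4; β=0, v≡5 (mod 7); (4|7)=+1, (5|7)=-1; sign (−1)^0·+1^0·-1^1 = -1.
(a,b)_5: α=3, u≡3; β=1, v≡3 (mod 5); (3|5)=-1, (3|5)=-1; sign (−1)^0·-1^1·-1^3 = +1.
(a,b)_3: α=-4, u≡2; β=1, v≡2 (mod 3); (2|3)=-1, (2|3)=-1; sign (−1)^0·-1^1·-1^-4 = -1.
(a,b)_13: α=1, u≡9; β=0, v≡4 (mod 13); (9|13)=+1, (4|13)=+1; sign (−1)^0·+1^0·+1^1 = +1.
Ram(10010, -165) = {2, 3, 7, 11}; no ℚ_2-point on the conic.

[2, 3, 7, 11]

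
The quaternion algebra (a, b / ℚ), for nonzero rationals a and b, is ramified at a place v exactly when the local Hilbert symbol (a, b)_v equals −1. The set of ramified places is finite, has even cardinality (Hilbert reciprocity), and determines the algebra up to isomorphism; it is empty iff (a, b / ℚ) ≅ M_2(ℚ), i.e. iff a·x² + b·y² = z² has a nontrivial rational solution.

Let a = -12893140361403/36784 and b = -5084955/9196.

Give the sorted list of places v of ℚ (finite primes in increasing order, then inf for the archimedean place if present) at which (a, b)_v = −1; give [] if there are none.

[2, 5, 43, inf]

Mod squares: a ≡ -36210257, b ≡ -37145. Check v ∈ {∞, 2, 3, 5, 11, 17, 19, 23, 41, 43, 47}.
v=19: a=19^-1·(≡16), b=19^-1·(≡8) mod 19; (16|19)=+1, (8|19)=-1; (−1)^{-1·-1·9}·(+1)^-1·(-1)^-1 = +1.
v=23: a=23^1·(≡21), b=23^1·(≡8) mod 23; (21|23)=-1, (8|23)=+1; (−1)^{1·1·11}·(-1)^1·(+1)^1 = +1.
v=17: a=17^4·(≡16), b=17^3·(≡15) mod 17; (16|17)=+1, (15|17)=+1; (−1)^{4·3·8}·(+1)^3·(+1)^4 = +1.
v=2: v_2(a)=-4, v_2(b)=-2; units ≡ 7, 7 (mod 8); ε·ε+αω+βω = 1·1+-4·0+-2·0 ≡ 1  ⇒  (a,b)_2 = -1.
v=41: a=41^1·(≡23), b=41^0·(≡40) mod 41; (23|41)=+1, (40|41)=+1; (−1)^{1·0·20}·(+1)^0·(+1)^1 = +1.
v=3: a=3^4·(≡1), b=3^2·(≡1) mod 3; (1|3)=+1, (1|3)=+1; (−1)^{4·2·1}·(+1)^2·(+1)^4 = +1.
v=5: a=5^0·(≡3), b=5^1·(≡4) mod 5; (3|5)=-1, (4|5)=+1; (−1)^{0·1·2}·(-1)^1·(+1)^0 = -1.
v=∞: -36210257 < 0 and -37145 < 0  ⇒  (a,b)_∞ = -1.
v=11: a=11^-2·(≡4), b=11^-2·(≡7) mod 11; (4|11)=+1, (7|11)=-1; (−1)^{-2·-2·5}·(+1)^-2·(-1)^-2 = +1.
v=47: a=47^1·(≡46), b=47^0·(≡28) mod 47; (46|47)=-1, (28|47)=+1; (−1)^{1·0·23}·(-1)^0·(+1)^1 = +1.
v=43: a=43^1·(≡16), b=43^0·(≡27) mod 43; (16|43)=+1, (27|43)=-1; (−1)^{1·0·21}·(+1)^0·(-1)^1 = -1.
Ram(-36210257, -37145) = {2, 5, 43, ∞}; no ℚ_2-point on the conic.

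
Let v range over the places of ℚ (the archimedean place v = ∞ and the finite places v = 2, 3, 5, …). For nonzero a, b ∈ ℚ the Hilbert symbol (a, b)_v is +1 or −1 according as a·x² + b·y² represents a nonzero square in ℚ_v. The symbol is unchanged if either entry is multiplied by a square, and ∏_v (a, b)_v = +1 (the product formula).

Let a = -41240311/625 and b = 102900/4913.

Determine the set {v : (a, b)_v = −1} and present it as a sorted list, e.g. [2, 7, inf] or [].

[3, 7, 17, 37]

Mod squares: a ≡ -1591, b ≡ 357. Check v ∈ {∞, 2, 3, 5, 7, 17, 23, 37, 43}.
v=2: v_2(a)=0, v_2(b)=2; units ≡ 1, 5 (mod 8); ε·ε+αω+βω = 0·0+0·1+2·0 ≡ 0  ⇒  (a,b)_2 = +1.
v=∞: -1591 < 0 and 357 > 0  ⇒  (a,b)_∞ = +1.
v=37: a=37^1·(≡13), b=37^0·(≡32) mod 37; (13|37)=-1, (32|37)=-1; (−1)^{1·0·18}·(-1)^0·(-1)^1 = -1.
v=43: a=43^1·(≡11), b=43^0·(≡4) mod 43; (11|43)=+1, (4|43)=+1; (−1)^{1·0·21}·(+1)^0·(+1)^1 = +1.
v=7: a=7^2·(≡3), b=7^3·(≡1) mod 7; (3|7)=-1, (1|7)=+1; (−1)^{2·3·3}·(-1)^3·(+1)^2 = -1.
v=17: a=17^0·(≡7), b=17^-3·(≡16) mod 17; (7|17)=-1, (16|17)=+1; (−1)^{0·-3·8}·(-1)^-3·(+1)^0 = -1.
v=23: a=23^2·(≡20), b=23^0·(≡13) mod 23; (20|23)=-1, (13|23)=+1; (−1)^{2·0·11}·(-1)^0·(+1)^2 = +1.
v=5: a=5^-4·(≡4), b=5^2·(≡2) mod 5; (4|5)=+1, (2|5)=-1; (−1)^{-4·2·2}·(+1)^2·(-1)^-4 = +1.
v=3: a=3^0·(≡2), b=3^1·(≡2) mod 3; (2|3)=-1, (2|3)=-1; (−1)^{0·1·1}·(-1)^1·(-1)^0 = -1.
Ram(-1591, 357) = {3, 7, 17, 37}; no ℚ_3-point on the conic.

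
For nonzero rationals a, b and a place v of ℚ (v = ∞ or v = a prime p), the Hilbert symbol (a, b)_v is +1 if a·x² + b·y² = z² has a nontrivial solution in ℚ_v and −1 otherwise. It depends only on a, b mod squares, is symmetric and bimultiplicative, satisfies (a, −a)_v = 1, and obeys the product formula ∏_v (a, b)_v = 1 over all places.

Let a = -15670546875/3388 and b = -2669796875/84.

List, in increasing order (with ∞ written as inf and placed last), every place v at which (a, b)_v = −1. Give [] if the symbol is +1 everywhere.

(a, b) ≡ (-780045, -6783) mod (ℚ^×)²; places V = {2, 3, 5, 7, 11, 17, 19, 23, ∞}.
(a,b)_∞: sgn(-780045)=−, sgn(-6783)=−, so -1.
(a,b)_19: α=1, u≡6; β=1, v≡9 (mod 19); (6|19)=+1, (9|19)=+1; sign (−1)^1·+1^1·+1^1 = -1.
(a,b)_7: α=-1, u≡3; β=-1, v≡2 (mod 7); (3|7)=-1, (2|7)=+1; sign (−1)^1·-1^-1·+1^-1 = +1.
(a,b)_11: α=-2, u≡1; β=0, v≡5 (mod 11); (1|11)=+1, (5|11)=+1; sign (−1)^0·+1^0·+1^-2 = +1.
(a,b)_23: α=1, u≡10; β=2, v≡1 (mod 23); (10|23)=-1, (1|23)=+1; sign (−1)^0·-1^2·+1^1 = +1.
(a,b)_2: α=-2, β=-2; u≡3, v≡1 (mod 8); ε(u)ε(v)=1·0, αω(v)=-2·0, βω(u)=-2·1; sum ≡ 0  ⇒  +1.
(a,b)_17: α=1, u≡15; β=1, v≡8 (mod 17); (15|17)=+1, (8|17)=+1; sign (−1)^0·+1^1·+1^1 = +1.
(a,b)_5: α=7, u≡4; β=6, v≡2 (mod 5); (4|5)=+1, (2|5)=-1; sign (−1)^0·+1^6·-1^7 = -1.
(a,b)_3: α=3, u≡1; β=-1, v≡1 (mod 3); (1|3)=+1, (1|3)=+1; sign (−1)^1·+1^-1·+1^3 = -1.
(-780045, -6783 / ℚ) ramifies at {3, 5, 19, ∞}: a division algebra.

[3, 5, 19, inf]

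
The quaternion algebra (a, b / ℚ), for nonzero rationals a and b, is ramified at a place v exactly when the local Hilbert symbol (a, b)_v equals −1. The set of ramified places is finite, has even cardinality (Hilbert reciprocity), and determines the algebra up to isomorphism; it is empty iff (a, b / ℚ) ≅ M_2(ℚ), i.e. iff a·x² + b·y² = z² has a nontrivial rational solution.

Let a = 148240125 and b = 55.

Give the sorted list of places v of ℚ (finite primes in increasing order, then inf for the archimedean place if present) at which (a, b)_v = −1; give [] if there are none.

(a, b) ≡ (5, 55) mod (ℚ^×)²; places V = {2, 3, 5, 11, ∞}.
(a,b)_11: α=4, u≡5; β=1, v≡5 (mod 11); (5|11)=+1, (5|11)=+1; sign (−1)^0·+1^1·+1^4 = +1.
(a,b)_5: α=3, u≡1; β=1, v≡1 (mod 5); (1|5)=+1, (1|5)=+1; sign (−1)^0·+1^1·+1^3 = +1.
(a,b)_3: α=4, u≡2; β=0, v≡1 (mod 3); (2|3)=-1, (1|3)=+1; sign (−1)^0·-1^0·+1^4 = +1.
(a,b)_∞: sgn(5)=+, sgn(55)=+, so +1.
(a,b)_2: α=0, β=0; u≡5, v≡7 (mod 8); ε(u)ε(v)=0·1, αω(v)=0·0, βω(u)=0·1; sum ≡ 0  ⇒  +1.
Every local symbol is +1, so the conic 5·x² + 55·y² = z² has ℚ_v-points for all v and hence a ℚ-point; (a, b / ℚ) ≅ M_2(ℚ).

[]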